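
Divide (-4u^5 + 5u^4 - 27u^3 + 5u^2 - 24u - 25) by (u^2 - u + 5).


(-4u^5 + 5u^4 - 27u^3 + 5u^2 - 24u - 25) / (u^2 - u + 5)
Step 1: -4u^3 * (u^2 - u + 5) = -4u^5 + 4u^4 - 20u^3; subtract.
Step 2: u^2 * (u^2 - u + 5) = u^4 - u^3 + 5u^2; subtract.
Step 3: -6u * (u^2 - u + 5) = -6u^3 + 6u^2 - 30u; subtract.
Step 4: -6 * (u^2 - u + 5) = -6u^2 + 6u - 30; subtract.
Quotient: -4u^3 + u^2 - 6u - 6, Remainder: 5


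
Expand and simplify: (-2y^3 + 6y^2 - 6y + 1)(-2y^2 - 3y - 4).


Distribute each term of the first polynomial:
  (-2y^3)(-2y^2 - 3y - 4) = 4y^5 + 6y^4 + 8y^3
  (6y^2)(-2y^2 - 3y - 4) = -12y^4 - 18y^3 - 24y^2
  (-6y)(-2y^2 - 3y - 4) = 12y^3 + 18y^2 + 24y
  (1)(-2y^2 - 3y - 4) = -2y^2 - 3y - 4
Sum: 4y^5 - 6y^4 + 2y^3 - 8y^2 + 21y - 4


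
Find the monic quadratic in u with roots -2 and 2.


p(u) = (u + 2)(u - 2)
Expand: u^2 - 4


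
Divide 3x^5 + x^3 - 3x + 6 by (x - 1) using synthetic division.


Synthetic division with c = 1. Coefficients: 3, 0, 1, 0, -3, 6
Bring down 3.
  3 * 1 = 3; 3 + 0 = 3
  3 * 1 = 3; 3 + 1 = 4
  4 * 1 = 4; 4 + 0 = 4
  4 * 1 = 4; 4 - 3 = 1
  1 * 1 = 1; 1 + 6 = 7
Quotient: 3x^4 + 3x^3 + 4x^2 + 4x + 1, Remainder: 7


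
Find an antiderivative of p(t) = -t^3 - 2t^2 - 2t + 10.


Reverse power rule on each term:
  ∫ -t^3 dt = -(1/4)t^4
  ∫ -2t^2 dt = -(2/3)t^3
  ∫ -2t dt = -t^2
  ∫ 10 dt = 10t
F(t) = -(1/4)t^4 - (2/3)t^3 - t^2 + 10t + C


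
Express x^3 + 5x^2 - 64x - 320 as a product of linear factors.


Try integer roots (divisors of -320). x=8: p(8)=0.
Divide out (x - 8): quotient is x^2 + 13x + 40.
Factor the quadratic: (x + 8)(x + 5)
Result: (x - 8)(x + 8)(x + 5)


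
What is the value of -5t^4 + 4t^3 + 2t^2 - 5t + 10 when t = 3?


Using direct substitution:
  -5 * (3)^4 = -405
  4 * (3)^3 = 108
  2 * (3)^2 = 18
  -5 * (3)^1 = -15
  constant: 10
Sum = -405 + 108 + 18 - 15 + 10 = -284


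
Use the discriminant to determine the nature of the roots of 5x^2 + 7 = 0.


D = b^2 - 4ac = (0)^2 - 4(5)(7) = 0 - 140 = -140
Since D < 0: two complex conjugate roots (no real roots)


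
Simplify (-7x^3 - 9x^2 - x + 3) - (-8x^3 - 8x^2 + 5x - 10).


Distribute the minus sign:
  (-7x^3 - 9x^2 - x + 3)
- (-8x^3 - 8x^2 + 5x - 10)
Negate second polynomial: 8x^3 + 8x^2 - 5x + 10
Add: x^3 - x^2 - 6x + 13


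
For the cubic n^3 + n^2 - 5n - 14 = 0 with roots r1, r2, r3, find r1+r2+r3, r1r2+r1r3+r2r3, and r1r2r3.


Monic cubic n^3+bn^2+cn+d=0: sum=-b, pairwise sum=c, product=-d.
b=1, c=-5, d=-14
r1+r2+r3 = -1
r1r2+r1r3+r2r3 = -5
r1r2r3 = 14


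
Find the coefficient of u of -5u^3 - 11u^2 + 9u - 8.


Read off the coefficient of u: 9


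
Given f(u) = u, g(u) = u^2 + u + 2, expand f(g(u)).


Substitute g(u) into f:
f(g(u)) = 1*(u^2 + u + 2)
Expand and combine: u^2 + u + 2


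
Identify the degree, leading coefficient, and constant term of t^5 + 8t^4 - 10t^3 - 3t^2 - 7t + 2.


Highest power of t is 5, with coefficient 1. Constant term is 2.
Degree = 5, leading coefficient = 1, constant term = 2


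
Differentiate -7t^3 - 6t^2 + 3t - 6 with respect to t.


Apply the power rule term by term:
  d/dt(-7t^3) = -21t^2
  d/dt(-6t^2) = -12t
  d/dt(3t) = 3
  d/dt(-6) = 0
p'(t) = -21t^2 - 12t + 3


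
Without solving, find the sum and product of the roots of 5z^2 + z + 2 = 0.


For az^2+bz+c=0: sum = -b/a, product = c/a.
a=5, b=1, c=2
Sum = -(1)/5 = -1/5
Product = (2)/5 = 2/5


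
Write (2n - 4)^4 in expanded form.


Expand (2n - 4)^4 by repeated multiplication:
  (2n - 4)^2 = 4n^2 - 16n + 16
  (2n - 4)^3 = 8n^3 - 48n^2 + 96n - 64
= 16n^4 - 128n^3 + 384n^2 - 512n + 256


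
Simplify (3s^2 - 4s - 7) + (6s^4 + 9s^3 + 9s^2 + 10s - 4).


Align terms by degree and add:
  3s^2 - 4s - 7
+ 6s^4 + 9s^3 + 9s^2 + 10s - 4
= 6s^4 + 9s^3 + 12s^2 + 6s - 11


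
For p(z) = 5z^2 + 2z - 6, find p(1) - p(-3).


p(1) = 1
p(-3) = 33
p(1) - p(-3) = 1 - 33 = -32


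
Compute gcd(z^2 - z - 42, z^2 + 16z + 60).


Factor each:
  z^2 - z - 42 = (z + 6)(z - 7)
  z^2 + 16z + 60 = (z + 6)(z + 10)
Common monic factor: z + 6


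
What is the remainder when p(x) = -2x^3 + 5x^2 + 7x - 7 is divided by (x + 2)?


By the Remainder Theorem, the remainder equals p(-2):
  -2*(-2)^3 = 16
  5*(-2)^2 = 20
  7*(-2)^1 = -14
  constant: -7
Sum: 16 + 20 - 14 - 7 = 15


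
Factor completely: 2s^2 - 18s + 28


Roots satisfy r1 + r2 = -b/a = 9 and r1*r2 = c/a = 14.
So r1 = 7, r2 = 2.
2s^2 - 18s + 28 = 2(s - r1)(s - r2) = 2(s - 7)(s - 2)


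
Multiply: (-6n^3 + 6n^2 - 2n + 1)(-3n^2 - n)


Distribute each term of the first polynomial:
  (-6n^3)(-3n^2 - n) = 18n^5 + 6n^4
  (6n^2)(-3n^2 - n) = -18n^4 - 6n^3
  (-2n)(-3n^2 - n) = 6n^3 + 2n^2
  (1)(-3n^2 - n) = -3n^2 - n
Sum: 18n^5 - 12n^4 - n^2 - n


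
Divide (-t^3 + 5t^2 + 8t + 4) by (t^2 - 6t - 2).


(-t^3 + 5t^2 + 8t + 4) / (t^2 - 6t - 2)
Step 1: -t * (t^2 - 6t - 2) = -t^3 + 6t^2 + 2t; subtract.
Step 2: -1 * (t^2 - 6t - 2) = -t^2 + 6t + 2; subtract.
Quotient: -t - 1, Remainder: 2


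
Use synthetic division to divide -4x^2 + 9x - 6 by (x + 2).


Synthetic division with c = -2. Coefficients: -4, 9, -6
Bring down -4.
  -4 * -2 = 8; 8 + 9 = 17
  17 * -2 = -34; -34 - 6 = -40
Quotient: -4x + 17, Remainder: -40


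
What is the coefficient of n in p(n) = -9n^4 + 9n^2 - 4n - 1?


Read off the coefficient of n: -4


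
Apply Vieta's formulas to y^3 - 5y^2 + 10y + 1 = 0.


Monic cubic y^3+by^2+cy+d=0: sum=-b, pairwise sum=c, product=-d.
b=-5, c=10, d=1
r1+r2+r3 = 5
r1r2+r1r3+r2r3 = 10
r1r2r3 = -1


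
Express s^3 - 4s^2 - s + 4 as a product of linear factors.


Try integer roots (divisors of 4). s=-1: p(-1)=0.
Divide out (s + 1): quotient is s^2 - 5s + 4.
Factor the quadratic: (s - 1)(s - 4)
Result: (s + 1)(s - 1)(s - 4)


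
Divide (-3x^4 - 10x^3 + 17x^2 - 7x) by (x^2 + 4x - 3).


(-3x^4 - 10x^3 + 17x^2 - 7x) / (x^2 + 4x - 3)
Step 1: -3x^2 * (x^2 + 4x - 3) = -3x^4 - 12x^3 + 9x^2; subtract.
Step 2: 2x * (x^2 + 4x - 3) = 2x^3 + 8x^2 - 6x; subtract.
Step 3: 0 * (x^2 + 4x - 3) = 0; subtract.
Quotient: -3x^2 + 2x, Remainder: -x


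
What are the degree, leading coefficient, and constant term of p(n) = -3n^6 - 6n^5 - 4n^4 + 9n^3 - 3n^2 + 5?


Highest power of n is 6, with coefficient -3. Constant term is 5.
Degree = 6, leading coefficient = -3, constant term = 5


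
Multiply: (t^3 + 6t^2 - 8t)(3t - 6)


Distribute each term of the first polynomial:
  (t^3)(3t - 6) = 3t^4 - 6t^3
  (6t^2)(3t - 6) = 18t^3 - 36t^2
  (-8t)(3t - 6) = -24t^2 + 48t
Sum: 3t^4 + 12t^3 - 60t^2 + 48t


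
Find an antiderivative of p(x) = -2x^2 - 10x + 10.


Reverse power rule on each term:
  ∫ -2x^2 dx = -(2/3)x^3
  ∫ -10x dx = -5x^2
  ∫ 10 dx = 10x
F(x) = -(2/3)x^3 - 5x^2 + 10x + C


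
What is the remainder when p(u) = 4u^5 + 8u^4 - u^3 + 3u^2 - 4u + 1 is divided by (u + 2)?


By the Remainder Theorem, the remainder equals p(-2):
  4*(-2)^5 = -128
  8*(-2)^4 = 128
  -1*(-2)^3 = 8
  3*(-2)^2 = 12
  -4*(-2)^1 = 8
  constant: 1
Sum: -128 + 128 + 8 + 12 + 8 + 1 = 29


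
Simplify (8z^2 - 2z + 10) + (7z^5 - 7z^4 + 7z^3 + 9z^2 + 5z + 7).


Align terms by degree and add:
  8z^2 - 2z + 10
+ 7z^5 - 7z^4 + 7z^3 + 9z^2 + 5z + 7
= 7z^5 - 7z^4 + 7z^3 + 17z^2 + 3z + 17


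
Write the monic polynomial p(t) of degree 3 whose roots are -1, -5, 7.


p(t) = (t + 1)(t + 5)(t - 7)
Expand: t^3 - t^2 - 37t - 35


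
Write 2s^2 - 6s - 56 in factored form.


Roots satisfy r1 + r2 = -b/a = 3 and r1*r2 = c/a = -28.
So r1 = -4, r2 = 7.
2s^2 - 6s - 56 = 2(s - r1)(s - r2) = 2(s + 4)(s - 7)


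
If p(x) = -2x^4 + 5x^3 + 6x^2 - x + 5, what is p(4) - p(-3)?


p(4) = -95
p(-3) = -235
p(4) - p(-3) = -95 + 235 = 140


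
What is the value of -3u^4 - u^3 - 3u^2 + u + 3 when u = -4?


Using direct substitution:
  -3 * (-4)^4 = -768
  -1 * (-4)^3 = 64
  -3 * (-4)^2 = -48
  1 * (-4)^1 = -4
  constant: 3
Sum = -768 + 64 - 48 - 4 + 3 = -753


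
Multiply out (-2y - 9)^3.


Expand (-2y - 9)^3 by repeated multiplication:
  (-2y - 9)^2 = 4y^2 + 36y + 81
= -8y^3 - 108y^2 - 486y - 729


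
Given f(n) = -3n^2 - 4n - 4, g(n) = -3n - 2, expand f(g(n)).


Substitute g(n) into f:
f(g(n)) = -3*(-3n - 2)^2 + (-4)*(-3n - 2) + (-4)
(-3n - 2)^2 = 9n^2 + 12n + 4
Expand and combine: -27n^2 - 24n - 8


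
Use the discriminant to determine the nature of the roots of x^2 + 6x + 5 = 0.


D = b^2 - 4ac = (6)^2 - 4(1)(5) = 36 - 20 = 16
Since D > 0: two distinct rational roots


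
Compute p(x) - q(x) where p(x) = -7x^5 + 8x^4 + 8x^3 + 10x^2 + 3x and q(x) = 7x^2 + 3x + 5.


Distribute the minus sign:
  (-7x^5 + 8x^4 + 8x^3 + 10x^2 + 3x)
- (7x^2 + 3x + 5)
Negate second polynomial: -7x^2 - 3x - 5
Add: -7x^5 + 8x^4 + 8x^3 + 3x^2 - 5


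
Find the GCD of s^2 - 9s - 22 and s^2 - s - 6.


Factor each:
  s^2 - 9s - 22 = (s + 2)(s - 11)
  s^2 - s - 6 = (s + 2)(s - 3)
Common monic factor: s + 2


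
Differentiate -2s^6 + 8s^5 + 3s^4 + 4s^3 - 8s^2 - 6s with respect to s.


Apply the power rule term by term:
  d/ds(-2s^6) = -12s^5
  d/ds(8s^5) = 40s^4
  d/ds(3s^4) = 12s^3
  d/ds(4s^3) = 12s^2
  d/ds(-8s^2) = -16s
  d/ds(-6s) = -6
p'(s) = -12s^5 + 40s^4 + 12s^3 + 12s^2 - 16s - 6


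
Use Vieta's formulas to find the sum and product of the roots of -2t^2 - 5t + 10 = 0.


For at^2+bt+c=0: sum = -b/a, product = c/a.
a=-2, b=-5, c=10
Sum = -(-5)/-2 = -5/2
Product = (10)/-2 = -5


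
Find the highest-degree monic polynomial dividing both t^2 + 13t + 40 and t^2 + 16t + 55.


Factor each:
  t^2 + 13t + 40 = (t + 5)(t + 8)
  t^2 + 16t + 55 = (t + 5)(t + 11)
Common monic factor: t + 5


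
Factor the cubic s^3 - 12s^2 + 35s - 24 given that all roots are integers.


Try integer roots (divisors of -24). s=1: p(1)=0.
Divide out (s - 1): quotient is s^2 - 11s + 24.
Factor the quadratic: (s - 3)(s - 8)
Result: (s - 1)(s - 3)(s - 8)


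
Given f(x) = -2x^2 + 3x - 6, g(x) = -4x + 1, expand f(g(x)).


Substitute g(x) into f:
f(g(x)) = -2*(-4x + 1)^2 + 3*(-4x + 1) + (-6)
(-4x + 1)^2 = 16x^2 - 8x + 1
Expand and combine: -32x^2 + 4x - 5


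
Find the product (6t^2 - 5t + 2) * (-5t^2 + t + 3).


Distribute each term of the first polynomial:
  (6t^2)(-5t^2 + t + 3) = -30t^4 + 6t^3 + 18t^2
  (-5t)(-5t^2 + t + 3) = 25t^3 - 5t^2 - 15t
  (2)(-5t^2 + t + 3) = -10t^2 + 2t + 6
Sum: -30t^4 + 31t^3 + 3t^2 - 13t + 6


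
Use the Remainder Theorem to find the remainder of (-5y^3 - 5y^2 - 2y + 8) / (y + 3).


By the Remainder Theorem, the remainder equals p(-3):
  -5*(-3)^3 = 135
  -5*(-3)^2 = -45
  -2*(-3)^1 = 6
  constant: 8
Sum: 135 - 45 + 6 + 8 = 104


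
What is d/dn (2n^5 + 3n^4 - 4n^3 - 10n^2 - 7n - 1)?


Apply the power rule term by term:
  d/dn(2n^5) = 10n^4
  d/dn(3n^4) = 12n^3
  d/dn(-4n^3) = -12n^2
  d/dn(-10n^2) = -20n
  d/dn(-7n) = -7
  d/dn(-1) = 0
p'(n) = 10n^4 + 12n^3 - 12n^2 - 20n - 7


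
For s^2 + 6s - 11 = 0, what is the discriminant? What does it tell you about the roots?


D = b^2 - 4ac = (6)^2 - 4(1)(-11) = 36 + 44 = 80
Since D > 0: two distinct irrational roots


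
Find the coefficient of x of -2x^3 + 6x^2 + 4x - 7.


Read off the coefficient of x: 4


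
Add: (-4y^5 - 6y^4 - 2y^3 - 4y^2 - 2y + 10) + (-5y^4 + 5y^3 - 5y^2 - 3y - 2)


Align terms by degree and add:
  -4y^5 - 6y^4 - 2y^3 - 4y^2 - 2y + 10
  -5y^4 + 5y^3 - 5y^2 - 3y - 2
= -4y^5 - 11y^4 + 3y^3 - 9y^2 - 5y + 8


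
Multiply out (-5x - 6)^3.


Expand (-5x - 6)^3 by repeated multiplication:
  (-5x - 6)^2 = 25x^2 + 60x + 36
= -125x^3 - 450x^2 - 540x - 216


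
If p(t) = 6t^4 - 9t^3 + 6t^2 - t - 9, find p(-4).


Using direct substitution:
  6 * (-4)^4 = 1536
  -9 * (-4)^3 = 576
  6 * (-4)^2 = 96
  -1 * (-4)^1 = 4
  constant: -9
Sum = 1536 + 576 + 96 + 4 - 9 = 2203


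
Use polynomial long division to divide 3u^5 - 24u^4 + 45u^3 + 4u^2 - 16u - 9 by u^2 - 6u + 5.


(3u^5 - 24u^4 + 45u^3 + 4u^2 - 16u - 9) / (u^2 - 6u + 5)
Step 1: 3u^3 * (u^2 - 6u + 5) = 3u^5 - 18u^4 + 15u^3; subtract.
Step 2: -6u^2 * (u^2 - 6u + 5) = -6u^4 + 36u^3 - 30u^2; subtract.
Step 3: -6u * (u^2 - 6u + 5) = -6u^3 + 36u^2 - 30u; subtract.
Step 4: -2 * (u^2 - 6u + 5) = -2u^2 + 12u - 10; subtract.
Quotient: 3u^3 - 6u^2 - 6u - 2, Remainder: 2u + 1


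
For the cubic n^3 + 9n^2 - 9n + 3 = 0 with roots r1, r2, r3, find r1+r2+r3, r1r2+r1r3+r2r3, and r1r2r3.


Monic cubic n^3+bn^2+cn+d=0: sum=-b, pairwise sum=c, product=-d.
b=9, c=-9, d=3
r1+r2+r3 = -9
r1r2+r1r3+r2r3 = -9
r1r2r3 = -3


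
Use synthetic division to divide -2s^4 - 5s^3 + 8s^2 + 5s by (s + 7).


Synthetic division with c = -7. Coefficients: -2, -5, 8, 5, 0
Bring down -2.
  -2 * -7 = 14; 14 - 5 = 9
  9 * -7 = -63; -63 + 8 = -55
  -55 * -7 = 385; 385 + 5 = 390
  390 * -7 = -2730; -2730 + 0 = -2730
Quotient: -2s^3 + 9s^2 - 55s + 390, Remainder: -2730


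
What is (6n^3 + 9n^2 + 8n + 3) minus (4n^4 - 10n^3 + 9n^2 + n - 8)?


Distribute the minus sign:
  (6n^3 + 9n^2 + 8n + 3)
- (4n^4 - 10n^3 + 9n^2 + n - 8)
Negate second polynomial: -4n^4 + 10n^3 - 9n^2 - n + 8
Add: -4n^4 + 16n^3 + 7n + 11


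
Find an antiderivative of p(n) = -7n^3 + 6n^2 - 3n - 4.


Reverse power rule on each term:
  ∫ -7n^3 dn = -(7/4)n^4
  ∫ 6n^2 dn = 2n^3
  ∫ -3n dn = -(3/2)n^2
  ∫ -4 dn = -4n
F(n) = -(7/4)n^4 + 2n^3 - (3/2)n^2 - 4n + C


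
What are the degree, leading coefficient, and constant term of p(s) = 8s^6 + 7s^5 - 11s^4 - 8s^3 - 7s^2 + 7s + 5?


Highest power of s is 6, with coefficient 8. Constant term is 5.
Degree = 6, leading coefficient = 8, constant term = 5


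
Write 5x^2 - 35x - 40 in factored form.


Roots satisfy r1 + r2 = -b/a = 7 and r1*r2 = c/a = -8.
So r1 = 8, r2 = -1.
5x^2 - 35x - 40 = 5(x - r1)(x - r2) = 5(x - 8)(x + 1)


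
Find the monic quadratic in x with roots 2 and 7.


p(x) = (x - 2)(x - 7)
Expand: x^2 - 9x + 14


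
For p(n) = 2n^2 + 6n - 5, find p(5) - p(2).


p(5) = 75
p(2) = 15
p(5) - p(2) = 75 - 15 = 60


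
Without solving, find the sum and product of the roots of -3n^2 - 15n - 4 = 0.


For an^2+bn+c=0: sum = -b/a, product = c/a.
a=-3, b=-15, c=-4
Sum = -(-15)/-3 = -5
Product = (-4)/-3 = 4/3


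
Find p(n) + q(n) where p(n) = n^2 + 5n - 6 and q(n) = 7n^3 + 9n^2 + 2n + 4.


Align terms by degree and add:
  n^2 + 5n - 6
+ 7n^3 + 9n^2 + 2n + 4
= 7n^3 + 10n^2 + 7n - 2


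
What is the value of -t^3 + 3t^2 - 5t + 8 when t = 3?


Using direct substitution:
  -1 * (3)^3 = -27
  3 * (3)^2 = 27
  -5 * (3)^1 = -15
  constant: 8
Sum = -27 + 27 - 15 + 8 = -7


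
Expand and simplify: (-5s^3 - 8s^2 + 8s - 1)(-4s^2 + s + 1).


Distribute each term of the first polynomial:
  (-5s^3)(-4s^2 + s + 1) = 20s^5 - 5s^4 - 5s^3
  (-8s^2)(-4s^2 + s + 1) = 32s^4 - 8s^3 - 8s^2
  (8s)(-4s^2 + s + 1) = -32s^3 + 8s^2 + 8s
  (-1)(-4s^2 + s + 1) = 4s^2 - s - 1
Sum: 20s^5 + 27s^4 - 45s^3 + 4s^2 + 7s - 1


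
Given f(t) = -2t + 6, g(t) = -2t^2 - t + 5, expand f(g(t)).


Substitute g(t) into f:
f(g(t)) = -2*(-2t^2 - t + 5) + 6
Expand and combine: 4t^2 + 2t - 4


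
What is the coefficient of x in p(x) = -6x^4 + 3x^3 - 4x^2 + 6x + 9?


Read off the coefficient of x: 6


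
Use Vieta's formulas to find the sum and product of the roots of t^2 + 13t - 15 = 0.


For at^2+bt+c=0: sum = -b/a, product = c/a.
a=1, b=13, c=-15
Sum = -(13)/1 = -13
Product = (-15)/1 = -15


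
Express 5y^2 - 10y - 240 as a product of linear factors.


Roots satisfy r1 + r2 = -b/a = 2 and r1*r2 = c/a = -48.
So r1 = 8, r2 = -6.
5y^2 - 10y - 240 = 5(y - r1)(y - r2) = 5(y - 8)(y + 6)


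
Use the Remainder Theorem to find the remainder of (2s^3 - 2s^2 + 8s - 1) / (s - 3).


By the Remainder Theorem, the remainder equals p(3):
  2*(3)^3 = 54
  -2*(3)^2 = -18
  8*(3)^1 = 24
  constant: -1
Sum: 54 - 18 + 24 - 1 = 59


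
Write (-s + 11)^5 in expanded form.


Expand (-s + 11)^5 by repeated multiplication:
  (-s + 11)^2 = s^2 - 22s + 121
  (-s + 11)^3 = -s^3 + 33s^2 - 363s + 1331
  (-s + 11)^4 = s^4 - 44s^3 + 726s^2 - 5324s + 14641
= -s^5 + 55s^4 - 1210s^3 + 13310s^2 - 73205s + 161051


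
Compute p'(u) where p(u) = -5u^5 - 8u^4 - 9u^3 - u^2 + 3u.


Apply the power rule term by term:
  d/du(-5u^5) = -25u^4
  d/du(-8u^4) = -32u^3
  d/du(-9u^3) = -27u^2
  d/du(-u^2) = -2u
  d/du(3u) = 3
p'(u) = -25u^4 - 32u^3 - 27u^2 - 2u + 3


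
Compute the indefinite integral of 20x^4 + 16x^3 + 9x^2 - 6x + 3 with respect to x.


Reverse power rule on each term:
  ∫ 20x^4 dx = 4x^5
  ∫ 16x^3 dx = 4x^4
  ∫ 9x^2 dx = 3x^3
  ∫ -6x dx = -3x^2
  ∫ 3 dx = 3x
F(x) = 4x^5 + 4x^4 + 3x^3 - 3x^2 + 3x + C


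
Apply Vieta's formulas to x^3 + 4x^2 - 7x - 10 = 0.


Monic cubic x^3+bx^2+cx+d=0: sum=-b, pairwise sum=c, product=-d.
b=4, c=-7, d=-10
r1+r2+r3 = -4
r1r2+r1r3+r2r3 = -7
r1r2r3 = 10


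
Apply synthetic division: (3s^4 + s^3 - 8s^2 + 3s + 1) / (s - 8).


Synthetic division with c = 8. Coefficients: 3, 1, -8, 3, 1
Bring down 3.
  3 * 8 = 24; 24 + 1 = 25
  25 * 8 = 200; 200 - 8 = 192
  192 * 8 = 1536; 1536 + 3 = 1539
  1539 * 8 = 12312; 12312 + 1 = 12313
Quotient: 3s^3 + 25s^2 + 192s + 1539, Remainder: 12313


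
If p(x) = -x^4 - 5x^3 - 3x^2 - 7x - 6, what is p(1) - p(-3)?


p(1) = -22
p(-3) = 42
p(1) - p(-3) = -22 - 42 = -64


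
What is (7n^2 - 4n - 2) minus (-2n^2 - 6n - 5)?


Distribute the minus sign:
  (7n^2 - 4n - 2)
- (-2n^2 - 6n - 5)
Negate second polynomial: 2n^2 + 6n + 5
Add: 9n^2 + 2n + 3


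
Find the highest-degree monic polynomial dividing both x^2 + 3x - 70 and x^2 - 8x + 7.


Factor each:
  x^2 + 3x - 70 = (x - 7)(x + 10)
  x^2 - 8x + 7 = (x - 7)(x - 1)
Common monic factor: x - 7


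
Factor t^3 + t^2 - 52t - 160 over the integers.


Try integer roots (divisors of -160). t=-5: p(-5)=0.
Divide out (t + 5): quotient is t^2 - 4t - 32.
Factor the quadratic: (t + 4)(t - 8)
Result: (t + 5)(t + 4)(t - 8)


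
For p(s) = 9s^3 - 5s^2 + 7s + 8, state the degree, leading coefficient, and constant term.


Highest power of s is 3, with coefficient 9. Constant term is 8.
Degree = 3, leading coefficient = 9, constant term = 8


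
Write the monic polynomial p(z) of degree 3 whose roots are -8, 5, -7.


p(z) = (z + 8)(z - 5)(z + 7)
Expand: z^3 + 10z^2 - 19z - 280


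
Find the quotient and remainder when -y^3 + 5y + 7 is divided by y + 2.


(-y^3 + 5y + 7) / (y + 2)
Step 1: -y^2 * (y + 2) = -y^3 - 2y^2; subtract.
Step 2: 2y * (y + 2) = 2y^2 + 4y; subtract.
Step 3: 1 * (y + 2) = y + 2; subtract.
Quotient: -y^2 + 2y + 1, Remainder: 5


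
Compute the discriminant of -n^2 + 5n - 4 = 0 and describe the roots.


D = b^2 - 4ac = (5)^2 - 4(-1)(-4) = 25 - 16 = 9
Since D > 0: two distinct rational roots


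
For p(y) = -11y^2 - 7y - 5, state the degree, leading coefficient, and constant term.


Highest power of y is 2, with coefficient -11. Constant term is -5.
Degree = 2, leading coefficient = -11, constant term = -5


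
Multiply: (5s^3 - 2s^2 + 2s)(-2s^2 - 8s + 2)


Distribute each term of the first polynomial:
  (5s^3)(-2s^2 - 8s + 2) = -10s^5 - 40s^4 + 10s^3
  (-2s^2)(-2s^2 - 8s + 2) = 4s^4 + 16s^3 - 4s^2
  (2s)(-2s^2 - 8s + 2) = -4s^3 - 16s^2 + 4s
Sum: -10s^5 - 36s^4 + 22s^3 - 20s^2 + 4s


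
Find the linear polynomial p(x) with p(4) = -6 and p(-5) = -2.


p(x) = mx + b. Using p(4)=-6, p(-5)=-2:
m = (-6 + 2)/(4 + 5) = -4/9 = -4/9
b = -6 - m*(4) = -6 + 16/9 = -38/9
p(x) = -(4/9)x - (38/9)


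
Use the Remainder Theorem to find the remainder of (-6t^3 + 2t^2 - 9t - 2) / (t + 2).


By the Remainder Theorem, the remainder equals p(-2):
  -6*(-2)^3 = 48
  2*(-2)^2 = 8
  -9*(-2)^1 = 18
  constant: -2
Sum: 48 + 8 + 18 - 2 = 72


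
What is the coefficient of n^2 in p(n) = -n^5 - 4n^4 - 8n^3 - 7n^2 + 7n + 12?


Read off the coefficient of n^2: -7


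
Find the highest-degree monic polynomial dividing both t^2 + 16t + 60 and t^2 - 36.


Factor each:
  t^2 + 16t + 60 = (t + 6)(t + 10)
  t^2 - 36 = (t + 6)(t - 6)
Common monic factor: t + 6


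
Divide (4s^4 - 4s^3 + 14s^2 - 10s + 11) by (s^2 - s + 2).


(4s^4 - 4s^3 + 14s^2 - 10s + 11) / (s^2 - s + 2)
Step 1: 4s^2 * (s^2 - s + 2) = 4s^4 - 4s^3 + 8s^2; subtract.
Step 2: 0 * (s^2 - s + 2) = 0; subtract.
Step 3: 6 * (s^2 - s + 2) = 6s^2 - 6s + 12; subtract.
Quotient: 4s^2 + 6, Remainder: -4s - 1


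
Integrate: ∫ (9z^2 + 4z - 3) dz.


Reverse power rule on each term:
  ∫ 9z^2 dz = 3z^3
  ∫ 4z dz = 2z^2
  ∫ -3 dz = -3z
F(z) = 3z^3 + 2z^2 - 3z + C


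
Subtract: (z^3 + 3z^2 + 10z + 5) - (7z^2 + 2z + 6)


Distribute the minus sign:
  (z^3 + 3z^2 + 10z + 5)
- (7z^2 + 2z + 6)
Negate second polynomial: -7z^2 - 2z - 6
Add: z^3 - 4z^2 + 8z - 1


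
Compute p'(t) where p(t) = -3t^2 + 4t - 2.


Apply the power rule term by term:
  d/dt(-3t^2) = -6t
  d/dt(4t) = 4
  d/dt(-2) = 0
p'(t) = -6t + 4


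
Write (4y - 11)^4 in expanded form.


Expand (4y - 11)^4 by repeated multiplication:
  (4y - 11)^2 = 16y^2 - 88y + 121
  (4y - 11)^3 = 64y^3 - 528y^2 + 1452y - 1331
= 256y^4 - 2816y^3 + 11616y^2 - 21296y + 14641


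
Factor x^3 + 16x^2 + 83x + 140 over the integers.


Try integer roots (divisors of 140). x=-5: p(-5)=0.
Divide out (x + 5): quotient is x^2 + 11x + 28.
Factor the quadratic: (x + 4)(x + 7)
Result: (x + 5)(x + 4)(x + 7)


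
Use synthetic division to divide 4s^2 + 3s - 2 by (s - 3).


Synthetic division with c = 3. Coefficients: 4, 3, -2
Bring down 4.
  4 * 3 = 12; 12 + 3 = 15
  15 * 3 = 45; 45 - 2 = 43
Quotient: 4s + 15, Remainder: 43


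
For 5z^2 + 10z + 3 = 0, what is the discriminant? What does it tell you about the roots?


D = b^2 - 4ac = (10)^2 - 4(5)(3) = 100 - 60 = 40
Since D > 0: two distinct irrational roots


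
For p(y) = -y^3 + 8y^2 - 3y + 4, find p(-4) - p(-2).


p(-4) = 208
p(-2) = 50
p(-4) - p(-2) = 208 - 50 = 158


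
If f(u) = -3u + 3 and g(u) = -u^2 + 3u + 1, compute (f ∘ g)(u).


Substitute g(u) into f:
f(g(u)) = -3*(-u^2 + 3u + 1) + 3
Expand and combine: 3u^2 - 9u


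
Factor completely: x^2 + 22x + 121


Roots satisfy r1 + r2 = -b/a = -22 and r1*r2 = c/a = 121.
So r1 = -11, r2 = -11.
x^2 + 22x + 121 = (x - r1)(x - r2) = (x + 11)(x + 11)


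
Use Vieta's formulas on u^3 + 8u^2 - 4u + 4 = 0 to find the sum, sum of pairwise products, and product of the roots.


Monic cubic u^3+bu^2+cu+d=0: sum=-b, pairwise sum=c, product=-d.
b=8, c=-4, d=4
r1+r2+r3 = -8
r1r2+r1r3+r2r3 = -4
r1r2r3 = -4


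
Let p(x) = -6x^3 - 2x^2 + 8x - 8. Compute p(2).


Using direct substitution:
  -6 * (2)^3 = -48
  -2 * (2)^2 = -8
  8 * (2)^1 = 16
  constant: -8
Sum = -48 - 8 + 16 - 8 = -48


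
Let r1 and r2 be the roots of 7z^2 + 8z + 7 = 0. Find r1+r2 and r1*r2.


For az^2+bz+c=0: sum = -b/a, product = c/a.
a=7, b=8, c=7
Sum = -(8)/7 = -8/7
Product = (7)/7 = 1


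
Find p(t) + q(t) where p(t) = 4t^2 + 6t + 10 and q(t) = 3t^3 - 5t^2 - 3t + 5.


Align terms by degree and add:
  4t^2 + 6t + 10
+ 3t^3 - 5t^2 - 3t + 5
= 3t^3 - t^2 + 3t + 15


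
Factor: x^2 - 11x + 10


Roots satisfy r1 + r2 = -b/a = 11 and r1*r2 = c/a = 10.
So r1 = 1, r2 = 10.
x^2 - 11x + 10 = (x - r1)(x - r2) = (x - 1)(x - 10)


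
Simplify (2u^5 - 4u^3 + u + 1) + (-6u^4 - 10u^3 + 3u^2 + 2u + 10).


Align terms by degree and add:
  2u^5 - 4u^3 + u + 1
  -6u^4 - 10u^3 + 3u^2 + 2u + 10
= 2u^5 - 6u^4 - 14u^3 + 3u^2 + 3u + 11


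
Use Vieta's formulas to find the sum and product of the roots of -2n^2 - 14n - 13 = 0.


For an^2+bn+c=0: sum = -b/a, product = c/a.
a=-2, b=-14, c=-13
Sum = -(-14)/-2 = -7
Product = (-13)/-2 = 13/2


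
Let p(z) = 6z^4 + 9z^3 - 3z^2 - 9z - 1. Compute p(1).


Using direct substitution:
  6 * (1)^4 = 6
  9 * (1)^3 = 9
  -3 * (1)^2 = -3
  -9 * (1)^1 = -9
  constant: -1
Sum = 6 + 9 - 3 - 9 - 1 = 2


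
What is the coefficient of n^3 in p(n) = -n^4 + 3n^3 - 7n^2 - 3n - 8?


Read off the coefficient of n^3: 3


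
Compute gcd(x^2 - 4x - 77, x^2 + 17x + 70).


Factor each:
  x^2 - 4x - 77 = (x + 7)(x - 11)
  x^2 + 17x + 70 = (x + 7)(x + 10)
Common monic factor: x + 7


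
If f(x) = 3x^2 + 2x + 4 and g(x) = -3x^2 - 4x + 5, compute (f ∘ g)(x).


Substitute g(x) into f:
f(g(x)) = 3*(-3x^2 - 4x + 5)^2 + 2*(-3x^2 - 4x + 5) + 4
(-3x^2 - 4x + 5)^2 = 9x^4 + 24x^3 - 14x^2 - 40x + 25
Expand and combine: 27x^4 + 72x^3 - 48x^2 - 128x + 89


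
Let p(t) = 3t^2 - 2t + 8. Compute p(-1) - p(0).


p(-1) = 13
p(0) = 8
p(-1) - p(0) = 13 - 8 = 5


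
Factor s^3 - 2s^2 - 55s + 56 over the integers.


Try integer roots (divisors of 56). s=1: p(1)=0.
Divide out (s - 1): quotient is s^2 - s - 56.
Factor the quadratic: (s + 7)(s - 8)
Result: (s - 1)(s + 7)(s - 8)


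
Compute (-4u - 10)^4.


Expand (-4u - 10)^4 by repeated multiplication:
  (-4u - 10)^2 = 16u^2 + 80u + 100
  (-4u - 10)^3 = -64u^3 - 480u^2 - 1200u - 1000
= 256u^4 + 2560u^3 + 9600u^2 + 16000u + 10000


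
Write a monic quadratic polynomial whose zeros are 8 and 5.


p(x) = (x - 8)(x - 5)
Expand: x^2 - 13x + 40


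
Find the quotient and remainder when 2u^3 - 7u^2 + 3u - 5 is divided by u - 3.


(2u^3 - 7u^2 + 3u - 5) / (u - 3)
Step 1: 2u^2 * (u - 3) = 2u^3 - 6u^2; subtract.
Step 2: -u * (u - 3) = -u^2 + 3u; subtract.
Step 3: 0 * (u - 3) = 0; subtract.
Quotient: 2u^2 - u, Remainder: -5


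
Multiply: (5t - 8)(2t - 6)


Distribute each term of the first polynomial:
  (5t)(2t - 6) = 10t^2 - 30t
  (-8)(2t - 6) = -16t + 48
Sum: 10t^2 - 46t + 48


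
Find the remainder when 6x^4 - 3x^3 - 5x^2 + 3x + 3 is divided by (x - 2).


By the Remainder Theorem, the remainder equals p(2):
  6*(2)^4 = 96
  -3*(2)^3 = -24
  -5*(2)^2 = -20
  3*(2)^1 = 6
  constant: 3
Sum: 96 - 24 - 20 + 6 + 3 = 61


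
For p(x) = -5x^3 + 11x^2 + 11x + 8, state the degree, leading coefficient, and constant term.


Highest power of x is 3, with coefficient -5. Constant term is 8.
Degree = 3, leading coefficient = -5, constant term = 8


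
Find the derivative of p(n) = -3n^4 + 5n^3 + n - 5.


Apply the power rule term by term:
  d/dn(-3n^4) = -12n^3
  d/dn(5n^3) = 15n^2
  d/dn(n) = 1
  d/dn(-5) = 0
p'(n) = -12n^3 + 15n^2 + 1


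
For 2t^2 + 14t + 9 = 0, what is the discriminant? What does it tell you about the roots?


D = b^2 - 4ac = (14)^2 - 4(2)(9) = 196 - 72 = 124
Since D > 0: two distinct irrational roots


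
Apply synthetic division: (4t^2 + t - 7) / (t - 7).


Synthetic division with c = 7. Coefficients: 4, 1, -7
Bring down 4.
  4 * 7 = 28; 28 + 1 = 29
  29 * 7 = 203; 203 - 7 = 196
Quotient: 4t + 29, Remainder: 196


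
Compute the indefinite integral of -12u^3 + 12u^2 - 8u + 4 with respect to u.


Reverse power rule on each term:
  ∫ -12u^3 du = -3u^4
  ∫ 12u^2 du = 4u^3
  ∫ -8u du = -4u^2
  ∫ 4 du = 4u
F(u) = -3u^4 + 4u^3 - 4u^2 + 4u + C


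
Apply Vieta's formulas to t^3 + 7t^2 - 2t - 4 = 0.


Monic cubic t^3+bt^2+ct+d=0: sum=-b, pairwise sum=c, product=-d.
b=7, c=-2, d=-4
r1+r2+r3 = -7
r1r2+r1r3+r2r3 = -2
r1r2r3 = 4


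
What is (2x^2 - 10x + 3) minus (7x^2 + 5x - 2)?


Distribute the minus sign:
  (2x^2 - 10x + 3)
- (7x^2 + 5x - 2)
Negate second polynomial: -7x^2 - 5x + 2
Add: -5x^2 - 15x + 5


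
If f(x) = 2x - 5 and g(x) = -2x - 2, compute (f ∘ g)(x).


Substitute g(x) into f:
f(g(x)) = 2*(-2x - 2) + (-5)
Expand and combine: -4x - 9


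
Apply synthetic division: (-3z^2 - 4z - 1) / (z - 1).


Synthetic division with c = 1. Coefficients: -3, -4, -1
Bring down -3.
  -3 * 1 = -3; -3 - 4 = -7
  -7 * 1 = -7; -7 - 1 = -8
Quotient: -3z - 7, Remainder: -8


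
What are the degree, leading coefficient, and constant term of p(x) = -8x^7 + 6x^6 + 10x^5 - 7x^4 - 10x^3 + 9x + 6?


Highest power of x is 7, with coefficient -8. Constant term is 6.
Degree = 7, leading coefficient = -8, constant term = 6


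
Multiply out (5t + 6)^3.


Expand (5t + 6)^3 by repeated multiplication:
  (5t + 6)^2 = 25t^2 + 60t + 36
= 125t^3 + 450t^2 + 540t + 216


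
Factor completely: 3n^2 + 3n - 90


Roots satisfy r1 + r2 = -b/a = -1 and r1*r2 = c/a = -30.
So r1 = -6, r2 = 5.
3n^2 + 3n - 90 = 3(n - r1)(n - r2) = 3(n + 6)(n - 5)


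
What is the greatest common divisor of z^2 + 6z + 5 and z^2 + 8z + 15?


Factor each:
  z^2 + 6z + 5 = (z + 5)(z + 1)
  z^2 + 8z + 15 = (z + 5)(z + 3)
Common monic factor: z + 5


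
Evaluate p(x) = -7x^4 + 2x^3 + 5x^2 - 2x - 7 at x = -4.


Using direct substitution:
  -7 * (-4)^4 = -1792
  2 * (-4)^3 = -128
  5 * (-4)^2 = 80
  -2 * (-4)^1 = 8
  constant: -7
Sum = -1792 - 128 + 80 + 8 - 7 = -1839


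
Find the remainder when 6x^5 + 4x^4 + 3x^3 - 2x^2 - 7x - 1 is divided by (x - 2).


By the Remainder Theorem, the remainder equals p(2):
  6*(2)^5 = 192
  4*(2)^4 = 64
  3*(2)^3 = 24
  -2*(2)^2 = -8
  -7*(2)^1 = -14
  constant: -1
Sum: 192 + 64 + 24 - 8 - 14 - 1 = 257


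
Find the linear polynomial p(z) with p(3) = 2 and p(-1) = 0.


p(z) = mz + b. Using p(3)=2, p(-1)=0:
m = (2)/(3 + 1) = 2/4 = 1/2
b = 2 - m*(3) = 2 - 3/2 = 1/2
p(z) = (1/2)z + (1/2)


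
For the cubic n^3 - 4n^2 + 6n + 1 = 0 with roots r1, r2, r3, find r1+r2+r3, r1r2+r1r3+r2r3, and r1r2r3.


Monic cubic n^3+bn^2+cn+d=0: sum=-b, pairwise sum=c, product=-d.
b=-4, c=6, d=1
r1+r2+r3 = 4
r1r2+r1r3+r2r3 = 6
r1r2r3 = -1


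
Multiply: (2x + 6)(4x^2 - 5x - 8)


Distribute each term of the first polynomial:
  (2x)(4x^2 - 5x - 8) = 8x^3 - 10x^2 - 16x
  (6)(4x^2 - 5x - 8) = 24x^2 - 30x - 48
Sum: 8x^3 + 14x^2 - 46x - 48


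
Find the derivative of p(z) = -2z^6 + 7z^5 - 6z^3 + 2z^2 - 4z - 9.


Apply the power rule term by term:
  d/dz(-2z^6) = -12z^5
  d/dz(7z^5) = 35z^4
  d/dz(-6z^3) = -18z^2
  d/dz(2z^2) = 4z
  d/dz(-4z) = -4
  d/dz(-9) = 0
p'(z) = -12z^5 + 35z^4 - 18z^2 + 4z - 4


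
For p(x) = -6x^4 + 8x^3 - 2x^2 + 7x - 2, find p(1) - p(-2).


p(1) = 5
p(-2) = -184
p(1) - p(-2) = 5 + 184 = 189


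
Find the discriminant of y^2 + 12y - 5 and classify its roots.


D = b^2 - 4ac = (12)^2 - 4(1)(-5) = 144 + 20 = 164
Since D > 0: two distinct irrational roots


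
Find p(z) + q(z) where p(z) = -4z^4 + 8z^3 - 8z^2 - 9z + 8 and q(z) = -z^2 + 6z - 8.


Align terms by degree and add:
  -4z^4 + 8z^3 - 8z^2 - 9z + 8
  -z^2 + 6z - 8
= -4z^4 + 8z^3 - 9z^2 - 3z


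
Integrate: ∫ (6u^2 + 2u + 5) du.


Reverse power rule on each term:
  ∫ 6u^2 du = 2u^3
  ∫ 2u du = u^2
  ∫ 5 du = 5u
F(u) = 2u^3 + u^2 + 5u + C


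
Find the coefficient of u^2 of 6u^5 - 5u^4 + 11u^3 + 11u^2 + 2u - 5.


Read off the coefficient of u^2: 11


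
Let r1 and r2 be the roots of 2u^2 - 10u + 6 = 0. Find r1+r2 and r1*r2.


For au^2+bu+c=0: sum = -b/a, product = c/a.
a=2, b=-10, c=6
Sum = -(-10)/2 = 5
Product = (6)/2 = 3


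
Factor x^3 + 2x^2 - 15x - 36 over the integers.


Try integer roots (divisors of -36). x=-3: p(-3)=0.
Divide out (x + 3): quotient is x^2 - x - 12.
Factor the quadratic: (x + 3)(x - 4)
Result: (x + 3)(x + 3)(x - 4)


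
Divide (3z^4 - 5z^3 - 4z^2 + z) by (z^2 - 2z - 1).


(3z^4 - 5z^3 - 4z^2 + z) / (z^2 - 2z - 1)
Step 1: 3z^2 * (z^2 - 2z - 1) = 3z^4 - 6z^3 - 3z^2; subtract.
Step 2: z * (z^2 - 2z - 1) = z^3 - 2z^2 - z; subtract.
Step 3: 1 * (z^2 - 2z - 1) = z^2 - 2z - 1; subtract.
Quotient: 3z^2 + z + 1, Remainder: 4z + 1


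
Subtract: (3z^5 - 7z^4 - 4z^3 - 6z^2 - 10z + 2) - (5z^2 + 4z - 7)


Distribute the minus sign:
  (3z^5 - 7z^4 - 4z^3 - 6z^2 - 10z + 2)
- (5z^2 + 4z - 7)
Negate second polynomial: -5z^2 - 4z + 7
Add: 3z^5 - 7z^4 - 4z^3 - 11z^2 - 14z + 9


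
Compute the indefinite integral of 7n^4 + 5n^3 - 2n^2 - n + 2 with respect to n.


Reverse power rule on each term:
  ∫ 7n^4 dn = (7/5)n^5
  ∫ 5n^3 dn = (5/4)n^4
  ∫ -2n^2 dn = -(2/3)n^3
  ∫ -n dn = -(1/2)n^2
  ∫ 2 dn = 2n
F(n) = (7/5)n^5 + (5/4)n^4 - (2/3)n^3 - (1/2)n^2 + 2n + C


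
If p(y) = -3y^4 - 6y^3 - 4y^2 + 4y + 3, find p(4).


Using direct substitution:
  -3 * (4)^4 = -768
  -6 * (4)^3 = -384
  -4 * (4)^2 = -64
  4 * (4)^1 = 16
  constant: 3
Sum = -768 - 384 - 64 + 16 + 3 = -1197


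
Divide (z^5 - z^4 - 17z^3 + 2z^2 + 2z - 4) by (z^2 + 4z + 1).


(z^5 - z^4 - 17z^3 + 2z^2 + 2z - 4) / (z^2 + 4z + 1)
Step 1: z^3 * (z^2 + 4z + 1) = z^5 + 4z^4 + z^3; subtract.
Step 2: -5z^2 * (z^2 + 4z + 1) = -5z^4 - 20z^3 - 5z^2; subtract.
Step 3: 2z * (z^2 + 4z + 1) = 2z^3 + 8z^2 + 2z; subtract.
Step 4: -1 * (z^2 + 4z + 1) = -z^2 - 4z - 1; subtract.
Quotient: z^3 - 5z^2 + 2z - 1, Remainder: 4z - 3


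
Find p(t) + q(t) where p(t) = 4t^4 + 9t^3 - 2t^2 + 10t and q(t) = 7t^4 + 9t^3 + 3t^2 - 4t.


Align terms by degree and add:
  4t^4 + 9t^3 - 2t^2 + 10t
+ 7t^4 + 9t^3 + 3t^2 - 4t
= 11t^4 + 18t^3 + t^2 + 6t


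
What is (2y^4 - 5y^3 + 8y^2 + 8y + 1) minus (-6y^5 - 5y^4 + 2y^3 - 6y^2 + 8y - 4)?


Distribute the minus sign:
  (2y^4 - 5y^3 + 8y^2 + 8y + 1)
- (-6y^5 - 5y^4 + 2y^3 - 6y^2 + 8y - 4)
Negate second polynomial: 6y^5 + 5y^4 - 2y^3 + 6y^2 - 8y + 4
Add: 6y^5 + 7y^4 - 7y^3 + 14y^2 + 5


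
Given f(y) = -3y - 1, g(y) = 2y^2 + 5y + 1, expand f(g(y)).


Substitute g(y) into f:
f(g(y)) = -3*(2y^2 + 5y + 1) + (-1)
Expand and combine: -6y^2 - 15y - 4


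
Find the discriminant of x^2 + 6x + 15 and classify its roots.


D = b^2 - 4ac = (6)^2 - 4(1)(15) = 36 - 60 = -24
Since D < 0: two complex conjugate roots (no real roots)


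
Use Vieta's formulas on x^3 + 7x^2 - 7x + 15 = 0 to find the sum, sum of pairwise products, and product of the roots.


Monic cubic x^3+bx^2+cx+d=0: sum=-b, pairwise sum=c, product=-d.
b=7, c=-7, d=15
r1+r2+r3 = -7
r1r2+r1r3+r2r3 = -7
r1r2r3 = -15


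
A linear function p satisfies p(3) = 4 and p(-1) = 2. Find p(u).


p(u) = mu + b. Using p(3)=4, p(-1)=2:
m = (4 - 2)/(3 + 1) = 2/4 = 1/2
b = 4 - m*(3) = 4 - 3/2 = 5/2
p(u) = (1/2)u + (5/2)


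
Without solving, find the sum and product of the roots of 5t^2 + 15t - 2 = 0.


For at^2+bt+c=0: sum = -b/a, product = c/a.
a=5, b=15, c=-2
Sum = -(15)/5 = -3
Product = (-2)/5 = -2/5


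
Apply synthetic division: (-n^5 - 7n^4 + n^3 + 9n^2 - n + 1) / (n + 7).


Synthetic division with c = -7. Coefficients: -1, -7, 1, 9, -1, 1
Bring down -1.
  -1 * -7 = 7; 7 - 7 = 0
  0 * -7 = 0; 0 + 1 = 1
  1 * -7 = -7; -7 + 9 = 2
  2 * -7 = -14; -14 - 1 = -15
  -15 * -7 = 105; 105 + 1 = 106
Quotient: -n^4 + n^2 + 2n - 15, Remainder: 106


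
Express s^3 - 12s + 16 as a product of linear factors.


Try integer roots (divisors of 16). s=-4: p(-4)=0.
Divide out (s + 4): quotient is s^2 - 4s + 4.
Factor the quadratic: (s - 2)(s - 2)
Result: (s + 4)(s - 2)(s - 2)


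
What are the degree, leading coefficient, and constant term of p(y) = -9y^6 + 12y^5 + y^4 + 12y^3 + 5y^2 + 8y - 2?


Highest power of y is 6, with coefficient -9. Constant term is -2.
Degree = 6, leading coefficient = -9, constant term = -2


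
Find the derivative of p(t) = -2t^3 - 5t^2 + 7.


Apply the power rule term by term:
  d/dt(-2t^3) = -6t^2
  d/dt(-5t^2) = -10t
  d/dt(7) = 0
p'(t) = -6t^2 - 10t


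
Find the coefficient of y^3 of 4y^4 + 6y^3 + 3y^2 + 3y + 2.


Read off the coefficient of y^3: 6


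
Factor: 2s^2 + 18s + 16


Roots satisfy r1 + r2 = -b/a = -9 and r1*r2 = c/a = 8.
So r1 = -1, r2 = -8.
2s^2 + 18s + 16 = 2(s - r1)(s - r2) = 2(s + 1)(s + 8)


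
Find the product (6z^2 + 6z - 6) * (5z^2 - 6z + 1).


Distribute each term of the first polynomial:
  (6z^2)(5z^2 - 6z + 1) = 30z^4 - 36z^3 + 6z^2
  (6z)(5z^2 - 6z + 1) = 30z^3 - 36z^2 + 6z
  (-6)(5z^2 - 6z + 1) = -30z^2 + 36z - 6
Sum: 30z^4 - 6z^3 - 60z^2 + 42z - 6


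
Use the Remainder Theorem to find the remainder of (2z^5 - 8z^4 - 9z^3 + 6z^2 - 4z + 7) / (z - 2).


By the Remainder Theorem, the remainder equals p(2):
  2*(2)^5 = 64
  -8*(2)^4 = -128
  -9*(2)^3 = -72
  6*(2)^2 = 24
  -4*(2)^1 = -8
  constant: 7
Sum: 64 - 128 - 72 + 24 - 8 + 7 = -113


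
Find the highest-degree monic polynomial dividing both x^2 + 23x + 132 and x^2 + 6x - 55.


Factor each:
  x^2 + 23x + 132 = (x + 11)(x + 12)
  x^2 + 6x - 55 = (x + 11)(x - 5)
Common monic factor: x + 11


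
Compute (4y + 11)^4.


Expand (4y + 11)^4 by repeated multiplication:
  (4y + 11)^2 = 16y^2 + 88y + 121
  (4y + 11)^3 = 64y^3 + 528y^2 + 1452y + 1331
= 256y^4 + 2816y^3 + 11616y^2 + 21296y + 14641


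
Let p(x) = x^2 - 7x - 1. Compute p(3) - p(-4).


p(3) = -13
p(-4) = 43
p(3) - p(-4) = -13 - 43 = -56


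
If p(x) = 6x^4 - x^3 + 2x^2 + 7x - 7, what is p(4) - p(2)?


p(4) = 1525
p(2) = 103
p(4) - p(2) = 1525 - 103 = 1422


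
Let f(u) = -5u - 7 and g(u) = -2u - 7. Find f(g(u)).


Substitute g(u) into f:
f(g(u)) = -5*(-2u - 7) + (-7)
Expand and combine: 10u + 28


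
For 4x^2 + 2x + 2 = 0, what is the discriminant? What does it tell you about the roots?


D = b^2 - 4ac = (2)^2 - 4(4)(2) = 4 - 32 = -28
Since D < 0: two complex conjugate roots (no real roots)


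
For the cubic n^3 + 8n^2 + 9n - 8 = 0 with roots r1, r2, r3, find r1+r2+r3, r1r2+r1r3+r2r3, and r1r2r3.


Monic cubic n^3+bn^2+cn+d=0: sum=-b, pairwise sum=c, product=-d.
b=8, c=9, d=-8
r1+r2+r3 = -8
r1r2+r1r3+r2r3 = 9
r1r2r3 = 8


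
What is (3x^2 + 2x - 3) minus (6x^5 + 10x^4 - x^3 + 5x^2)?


Distribute the minus sign:
  (3x^2 + 2x - 3)
- (6x^5 + 10x^4 - x^3 + 5x^2)
Negate second polynomial: -6x^5 - 10x^4 + x^3 - 5x^2
Add: -6x^5 - 10x^4 + x^3 - 2x^2 + 2x - 3


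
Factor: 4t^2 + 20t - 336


Roots satisfy r1 + r2 = -b/a = -5 and r1*r2 = c/a = -84.
So r1 = -12, r2 = 7.
4t^2 + 20t - 336 = 4(t - r1)(t - r2) = 4(t + 12)(t - 7)


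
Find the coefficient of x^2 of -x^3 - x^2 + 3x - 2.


Read off the coefficient of x^2: -1


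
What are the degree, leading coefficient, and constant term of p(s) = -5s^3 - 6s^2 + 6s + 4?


Highest power of s is 3, with coefficient -5. Constant term is 4.
Degree = 3, leading coefficient = -5, constant term = 4


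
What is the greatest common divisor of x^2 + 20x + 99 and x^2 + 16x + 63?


Factor each:
  x^2 + 20x + 99 = (x + 9)(x + 11)
  x^2 + 16x + 63 = (x + 9)(x + 7)
Common monic factor: x + 9


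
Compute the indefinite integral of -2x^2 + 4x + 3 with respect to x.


Reverse power rule on each term:
  ∫ -2x^2 dx = -(2/3)x^3
  ∫ 4x dx = 2x^2
  ∫ 3 dx = 3x
F(x) = -(2/3)x^3 + 2x^2 + 3x + C


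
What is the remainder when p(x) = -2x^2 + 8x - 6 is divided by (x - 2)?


By the Remainder Theorem, the remainder equals p(2):
  -2*(2)^2 = -8
  8*(2)^1 = 16
  constant: -6
Sum: -8 + 16 - 6 = 2


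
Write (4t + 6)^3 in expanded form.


Expand (4t + 6)^3 by repeated multiplication:
  (4t + 6)^2 = 16t^2 + 48t + 36
= 64t^3 + 288t^2 + 432t + 216


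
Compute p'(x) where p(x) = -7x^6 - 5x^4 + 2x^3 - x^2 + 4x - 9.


Apply the power rule term by term:
  d/dx(-7x^6) = -42x^5
  d/dx(-5x^4) = -20x^3
  d/dx(2x^3) = 6x^2
  d/dx(-x^2) = -2x
  d/dx(4x) = 4
  d/dx(-9) = 0
p'(x) = -42x^5 - 20x^3 + 6x^2 - 2x + 4


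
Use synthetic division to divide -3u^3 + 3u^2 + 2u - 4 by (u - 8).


Synthetic division with c = 8. Coefficients: -3, 3, 2, -4
Bring down -3.
  -3 * 8 = -24; -24 + 3 = -21
  -21 * 8 = -168; -168 + 2 = -166
  -166 * 8 = -1328; -1328 - 4 = -1332
Quotient: -3u^2 - 21u - 166, Remainder: -1332


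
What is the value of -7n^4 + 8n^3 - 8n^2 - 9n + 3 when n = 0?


Using direct substitution:
  -7 * (0)^4 = 0
  8 * (0)^3 = 0
  -8 * (0)^2 = 0
  -9 * (0)^1 = 0
  constant: 3
Sum = 0 + 0 + 0 + 0 + 3 = 3


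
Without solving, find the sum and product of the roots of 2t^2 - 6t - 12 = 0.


For at^2+bt+c=0: sum = -b/a, product = c/a.
a=2, b=-6, c=-12
Sum = -(-6)/2 = 3
Product = (-12)/2 = -6


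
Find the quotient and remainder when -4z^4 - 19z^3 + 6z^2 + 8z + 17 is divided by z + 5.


(-4z^4 - 19z^3 + 6z^2 + 8z + 17) / (z + 5)
Step 1: -4z^3 * (z + 5) = -4z^4 - 20z^3; subtract.
Step 2: z^2 * (z + 5) = z^3 + 5z^2; subtract.
Step 3: z * (z + 5) = z^2 + 5z; subtract.
Step 4: 3 * (z + 5) = 3z + 15; subtract.
Quotient: -4z^3 + z^2 + z + 3, Remainder: 2
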